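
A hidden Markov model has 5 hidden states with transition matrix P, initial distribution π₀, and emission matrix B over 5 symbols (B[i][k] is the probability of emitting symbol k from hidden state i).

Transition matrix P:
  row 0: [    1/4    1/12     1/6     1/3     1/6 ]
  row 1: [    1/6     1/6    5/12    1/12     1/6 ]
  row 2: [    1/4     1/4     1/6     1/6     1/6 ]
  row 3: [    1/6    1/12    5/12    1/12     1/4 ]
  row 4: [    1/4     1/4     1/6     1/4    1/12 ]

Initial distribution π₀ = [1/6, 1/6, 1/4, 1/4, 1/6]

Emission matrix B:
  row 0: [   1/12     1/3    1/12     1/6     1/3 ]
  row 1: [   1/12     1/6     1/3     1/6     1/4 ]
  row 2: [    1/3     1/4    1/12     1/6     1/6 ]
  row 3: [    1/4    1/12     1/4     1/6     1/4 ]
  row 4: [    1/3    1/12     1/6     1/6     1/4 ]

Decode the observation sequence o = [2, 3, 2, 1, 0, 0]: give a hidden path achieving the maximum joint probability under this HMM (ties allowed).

path = [3, 2, 1, 0, 3, 2]

t=0: δ = [1.389e-02, 5.556e-02, 2.083e-02, 6.250e-02, 2.778e-02]  (obs o_0=2)
t=1: δ = [1.736e-03, 1.543e-03, 4.340e-03, 1.157e-03, 2.604e-03]  ψ = [3, 1, 3, 4, 3]  (obs o_1=3)
t=2: δ = [9.042e-05, 3.617e-04, 6.028e-05, 1.808e-04, 1.206e-04]  ψ = [2, 2, 2, 2, 2]  (obs o_2=2)
t=3: δ = [2.009e-05, 1.005e-05, 3.768e-05, 2.512e-06, 5.023e-06]  ψ = [1, 1, 1, 0, 1]  (obs o_3=1)
t=4: δ = [7.849e-07, 7.849e-07, 2.093e-06, 1.674e-06, 2.093e-06]  ψ = [2, 2, 2, 0, 2]  (obs o_4=0)
t=5: δ = [4.361e-08, 4.361e-08, 2.326e-07, 1.308e-07, 1.395e-07]  ψ = [2, 2, 3, 4, 3]  (obs o_5=0)
backtrack: best end state = 2; path = [3, 2, 1, 0, 3, 2]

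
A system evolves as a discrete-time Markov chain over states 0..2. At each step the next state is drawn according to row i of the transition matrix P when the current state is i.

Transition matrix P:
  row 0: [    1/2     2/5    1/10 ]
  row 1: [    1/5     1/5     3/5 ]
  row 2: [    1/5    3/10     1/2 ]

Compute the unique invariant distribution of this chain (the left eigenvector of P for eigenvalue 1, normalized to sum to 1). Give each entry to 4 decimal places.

Balance equations π_j = Σ_i π_i·P[i][j]:
  π_0 = 1/2·π_0 + 1/5·π_1 + 1/5·π_2
  π_1 = 2/5·π_0 + 1/5·π_1 + 3/10·π_2
  normalize: π_0 + π_1 + π_2 = 1
Solving the linear system gives exactly π = [2/7, 23/77, 32/77].

π = [0.2857, 0.2987, 0.4156]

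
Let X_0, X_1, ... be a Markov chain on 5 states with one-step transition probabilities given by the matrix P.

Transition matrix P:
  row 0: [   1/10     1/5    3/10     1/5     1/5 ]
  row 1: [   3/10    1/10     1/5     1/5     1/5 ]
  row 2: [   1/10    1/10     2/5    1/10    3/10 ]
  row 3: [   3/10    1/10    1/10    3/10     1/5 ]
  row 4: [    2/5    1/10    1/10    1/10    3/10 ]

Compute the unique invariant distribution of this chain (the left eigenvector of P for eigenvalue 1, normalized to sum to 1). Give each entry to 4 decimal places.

π = [0.2328, 0.1233, 0.2270, 0.1695, 0.2474]

Balance equations π_j = Σ_i π_i·P[i][j]:
  π_0 = 1/10·π_0 + 3/10·π_1 + 1/10·π_2 + 3/10·π_3 + 2/5·π_4
  π_1 = 1/5·π_0 + 1/10·π_1 + 1/10·π_2 + 1/10·π_3 + 1/10·π_4
  π_2 = 3/10·π_0 + 1/5·π_1 + 2/5·π_2 + 1/10·π_3 + 1/10·π_4
  π_3 = 1/5·π_0 + 1/5·π_1 + 1/10·π_2 + 3/10·π_3 + 1/10·π_4
  normalize: π_0 + π_1 + π_2 + π_3 + π_4 = 1
Solving the linear system gives exactly π = [1843/7917, 976/7917, 599/2639, 1342/7917, 653/2639].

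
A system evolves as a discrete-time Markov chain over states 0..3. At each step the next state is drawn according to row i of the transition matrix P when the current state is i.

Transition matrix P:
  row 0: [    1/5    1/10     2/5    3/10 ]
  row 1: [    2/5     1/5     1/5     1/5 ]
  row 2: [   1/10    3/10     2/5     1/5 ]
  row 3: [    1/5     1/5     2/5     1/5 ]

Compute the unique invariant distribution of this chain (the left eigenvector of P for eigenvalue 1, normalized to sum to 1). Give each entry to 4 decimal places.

π = [0.2073, 0.2150, 0.3570, 0.2207]

Balance equations π_j = Σ_i π_i·P[i][j]:
  π_0 = 1/5·π_0 + 2/5·π_1 + 1/10·π_2 + 1/5·π_3
  π_1 = 1/10·π_0 + 1/5·π_1 + 3/10·π_2 + 1/5·π_3
  π_2 = 2/5·π_0 + 1/5·π_1 + 2/5·π_2 + 2/5·π_3
  normalize: π_0 + π_1 + π_2 + π_3 = 1
Solving the linear system gives exactly π = [108/521, 112/521, 186/521, 115/521].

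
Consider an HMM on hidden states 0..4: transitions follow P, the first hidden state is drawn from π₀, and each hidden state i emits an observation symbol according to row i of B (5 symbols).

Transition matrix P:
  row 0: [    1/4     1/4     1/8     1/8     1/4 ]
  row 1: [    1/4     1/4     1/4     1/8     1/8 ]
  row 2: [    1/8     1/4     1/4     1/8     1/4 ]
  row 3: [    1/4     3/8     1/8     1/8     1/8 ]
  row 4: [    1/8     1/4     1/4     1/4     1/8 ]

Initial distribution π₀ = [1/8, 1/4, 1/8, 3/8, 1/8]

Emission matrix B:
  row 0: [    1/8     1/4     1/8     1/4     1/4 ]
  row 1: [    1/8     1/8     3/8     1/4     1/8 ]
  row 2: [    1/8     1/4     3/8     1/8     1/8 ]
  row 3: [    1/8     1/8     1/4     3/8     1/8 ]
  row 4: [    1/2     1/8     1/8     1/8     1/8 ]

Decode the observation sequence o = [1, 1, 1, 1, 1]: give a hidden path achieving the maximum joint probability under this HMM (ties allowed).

path = [3, 0, 0, 0, 0]

t=0: δ = [3.125e-02, 3.125e-02, 3.125e-02, 4.688e-02, 1.562e-02]  (obs o_0=1)
t=1: δ = [2.930e-03, 2.197e-03, 1.953e-03, 7.324e-04, 9.766e-04]  ψ = [3, 3, 1, 3, 0]  (obs o_1=1)
t=2: δ = [1.831e-04, 9.155e-05, 1.373e-04, 4.578e-05, 9.155e-05]  ψ = [0, 0, 1, 0, 0]  (obs o_2=1)
t=3: δ = [1.144e-05, 5.722e-06, 8.583e-06, 2.861e-06, 5.722e-06]  ψ = [0, 0, 2, 0, 0]  (obs o_3=1)
t=4: δ = [7.153e-07, 3.576e-07, 5.364e-07, 1.788e-07, 3.576e-07]  ψ = [0, 0, 2, 0, 0]  (obs o_4=1)
backtrack: best end state = 0; path = [3, 0, 0, 0, 0]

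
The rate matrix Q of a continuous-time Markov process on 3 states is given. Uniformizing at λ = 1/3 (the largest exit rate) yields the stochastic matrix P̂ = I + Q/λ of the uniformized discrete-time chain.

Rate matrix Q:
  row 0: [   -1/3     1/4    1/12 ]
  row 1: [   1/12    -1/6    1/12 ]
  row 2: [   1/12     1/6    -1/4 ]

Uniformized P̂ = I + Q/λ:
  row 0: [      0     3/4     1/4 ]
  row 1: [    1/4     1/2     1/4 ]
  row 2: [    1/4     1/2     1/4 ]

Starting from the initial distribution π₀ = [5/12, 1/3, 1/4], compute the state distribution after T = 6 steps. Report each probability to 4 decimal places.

π = [0.2001, 0.5499, 0.2500]

t=0: π = [0.4167, 0.3333, 0.2500]
t=1: π = [0.1458, 0.6042, 0.2500]
t=2: π = [0.2135, 0.5365, 0.2500]
t=3: π = [0.1966, 0.5534, 0.2500]
t=4: π = [0.2008, 0.5492, 0.2500]
t=5: π = [0.1998, 0.5502, 0.2500]
t=6: π = [0.2001, 0.5499, 0.2500]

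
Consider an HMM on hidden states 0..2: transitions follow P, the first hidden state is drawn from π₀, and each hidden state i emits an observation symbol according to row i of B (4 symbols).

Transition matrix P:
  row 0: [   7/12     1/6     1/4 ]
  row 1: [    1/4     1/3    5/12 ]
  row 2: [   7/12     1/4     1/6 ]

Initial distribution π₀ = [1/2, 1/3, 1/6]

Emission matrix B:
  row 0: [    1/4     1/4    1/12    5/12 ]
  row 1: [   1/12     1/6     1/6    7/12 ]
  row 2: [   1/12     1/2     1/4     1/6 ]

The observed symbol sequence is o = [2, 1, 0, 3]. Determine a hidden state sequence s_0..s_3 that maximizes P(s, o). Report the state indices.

t=0: δ = [4.167e-02, 5.556e-02, 4.167e-02]  (obs o_0=2)
t=1: δ = [6.076e-03, 3.086e-03, 1.157e-02]  ψ = [0, 1, 1]  (obs o_1=1)
t=2: δ = [1.688e-03, 2.411e-04, 1.608e-04]  ψ = [2, 2, 2]  (obs o_2=0)
t=3: δ = [4.103e-04, 1.641e-04, 7.033e-05]  ψ = [0, 0, 0]  (obs o_3=3)
backtrack: best end state = 0; path = [1, 2, 0, 0]

path = [1, 2, 0, 0]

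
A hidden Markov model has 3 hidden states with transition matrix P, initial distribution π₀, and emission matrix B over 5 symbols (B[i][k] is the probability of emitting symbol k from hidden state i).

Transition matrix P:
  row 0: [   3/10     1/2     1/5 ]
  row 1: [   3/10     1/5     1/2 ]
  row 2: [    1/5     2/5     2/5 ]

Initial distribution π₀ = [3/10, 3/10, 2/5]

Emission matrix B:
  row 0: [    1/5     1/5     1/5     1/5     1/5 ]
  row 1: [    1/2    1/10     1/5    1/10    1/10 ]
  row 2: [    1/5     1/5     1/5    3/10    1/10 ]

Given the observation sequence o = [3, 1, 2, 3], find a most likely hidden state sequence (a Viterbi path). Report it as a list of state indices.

path = [2, 2, 1, 2]

t=0: δ = [6.000e-02, 3.000e-02, 1.200e-01]  (obs o_0=3)
t=1: δ = [4.800e-03, 4.800e-03, 9.600e-03]  ψ = [2, 2, 2]  (obs o_1=1)
t=2: δ = [3.840e-04, 7.680e-04, 7.680e-04]  ψ = [2, 2, 2]  (obs o_2=2)
t=3: δ = [4.608e-05, 3.072e-05, 1.152e-04]  ψ = [1, 2, 1]  (obs o_3=3)
backtrack: best end state = 2; path = [2, 2, 1, 2]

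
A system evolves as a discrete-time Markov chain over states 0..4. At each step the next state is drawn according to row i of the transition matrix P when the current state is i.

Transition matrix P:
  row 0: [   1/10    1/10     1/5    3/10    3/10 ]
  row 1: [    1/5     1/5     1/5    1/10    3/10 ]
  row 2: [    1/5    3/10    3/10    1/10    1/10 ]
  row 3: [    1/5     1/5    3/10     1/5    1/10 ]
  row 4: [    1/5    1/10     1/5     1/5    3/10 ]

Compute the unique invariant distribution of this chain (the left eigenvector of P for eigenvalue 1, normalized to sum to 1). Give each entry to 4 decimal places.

Balance equations π_j = Σ_i π_i·P[i][j]:
  π_0 = 1/10·π_0 + 1/5·π_1 + 1/5·π_2 + 1/5·π_3 + 1/5·π_4
  π_1 = 1/10·π_0 + 1/5·π_1 + 3/10·π_2 + 1/5·π_3 + 1/10·π_4
  π_2 = 1/5·π_0 + 1/5·π_1 + 3/10·π_2 + 3/10·π_3 + 1/5·π_4
  π_3 = 3/10·π_0 + 1/10·π_1 + 1/10·π_2 + 1/5·π_3 + 1/5·π_4
  normalize: π_0 + π_1 + π_2 + π_3 + π_4 = 1
Solving the linear system gives exactly π = [2/11, 153/830, 2207/9130, 1603/9130, 1977/9130].

π = [0.1818, 0.1843, 0.2417, 0.1756, 0.2165]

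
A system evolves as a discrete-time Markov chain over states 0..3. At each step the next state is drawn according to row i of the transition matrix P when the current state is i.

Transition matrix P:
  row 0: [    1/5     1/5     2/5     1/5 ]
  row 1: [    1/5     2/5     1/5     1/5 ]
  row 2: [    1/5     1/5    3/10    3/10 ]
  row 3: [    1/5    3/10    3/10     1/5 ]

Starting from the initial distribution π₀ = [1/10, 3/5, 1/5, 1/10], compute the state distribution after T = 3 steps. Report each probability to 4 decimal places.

t=0: π = [0.1000, 0.6000, 0.2000, 0.1000]
t=1: π = [0.2000, 0.3300, 0.2500, 0.2200]
t=2: π = [0.2000, 0.2880, 0.2870, 0.2250]
t=3: π = [0.2000, 0.2801, 0.2912, 0.2287]

π = [0.2000, 0.2801, 0.2912, 0.2287]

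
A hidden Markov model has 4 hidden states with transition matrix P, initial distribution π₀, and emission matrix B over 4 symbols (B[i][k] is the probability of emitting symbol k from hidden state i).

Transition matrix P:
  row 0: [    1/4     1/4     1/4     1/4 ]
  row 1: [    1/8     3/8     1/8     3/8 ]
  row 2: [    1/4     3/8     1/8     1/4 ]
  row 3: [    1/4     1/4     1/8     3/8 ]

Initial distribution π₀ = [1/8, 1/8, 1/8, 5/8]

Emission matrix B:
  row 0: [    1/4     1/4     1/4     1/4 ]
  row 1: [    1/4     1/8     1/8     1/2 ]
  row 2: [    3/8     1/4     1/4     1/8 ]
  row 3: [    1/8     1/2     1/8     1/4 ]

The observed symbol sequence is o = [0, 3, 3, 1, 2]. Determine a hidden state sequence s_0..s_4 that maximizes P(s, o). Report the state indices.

path = [3, 1, 1, 3, 0]

t=0: δ = [3.125e-02, 3.125e-02, 4.688e-02, 7.812e-02]  (obs o_0=0)
t=1: δ = [4.883e-03, 9.766e-03, 1.221e-03, 7.324e-03]  ψ = [3, 3, 3, 3]  (obs o_1=3)
t=2: δ = [4.578e-04, 1.831e-03, 1.526e-04, 9.155e-04]  ψ = [3, 1, 0, 1]  (obs o_2=3)
t=3: δ = [5.722e-05, 8.583e-05, 5.722e-05, 3.433e-04]  ψ = [1, 1, 1, 1]  (obs o_3=1)
t=4: δ = [2.146e-05, 1.073e-05, 1.073e-05, 1.609e-05]  ψ = [3, 3, 3, 3]  (obs o_4=2)
backtrack: best end state = 0; path = [3, 1, 1, 3, 0]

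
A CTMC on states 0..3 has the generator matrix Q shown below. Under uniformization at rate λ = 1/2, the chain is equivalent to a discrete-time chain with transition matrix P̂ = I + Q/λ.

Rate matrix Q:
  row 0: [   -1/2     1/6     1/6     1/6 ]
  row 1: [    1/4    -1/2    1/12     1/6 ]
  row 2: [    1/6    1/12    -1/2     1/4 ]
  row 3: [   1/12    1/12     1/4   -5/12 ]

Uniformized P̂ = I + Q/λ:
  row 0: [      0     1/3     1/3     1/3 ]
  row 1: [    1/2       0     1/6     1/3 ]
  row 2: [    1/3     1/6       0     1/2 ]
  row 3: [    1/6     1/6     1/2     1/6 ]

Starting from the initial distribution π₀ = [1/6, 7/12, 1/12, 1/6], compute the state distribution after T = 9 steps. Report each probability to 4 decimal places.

t=0: π = [0.1667, 0.5833, 0.0833, 0.1667]
t=1: π = [0.3472, 0.0972, 0.2361, 0.3194]
t=2: π = [0.1806, 0.2083, 0.2917, 0.3194]
t=3: π = [0.2546, 0.1620, 0.2546, 0.3287]
t=4: π = [0.2207, 0.1821, 0.2762, 0.3210]
t=5: π = [0.2366, 0.1731, 0.2644, 0.3259]
t=6: π = [0.2290, 0.1773, 0.2707, 0.3231]
t=7: π = [0.2327, 0.1753, 0.2674, 0.3246]
t=8: π = [0.2309, 0.1762, 0.2691, 0.3238]
t=9: π = [0.2318, 0.1758, 0.2682, 0.3242]

π = [0.2318, 0.1758, 0.2682, 0.3242]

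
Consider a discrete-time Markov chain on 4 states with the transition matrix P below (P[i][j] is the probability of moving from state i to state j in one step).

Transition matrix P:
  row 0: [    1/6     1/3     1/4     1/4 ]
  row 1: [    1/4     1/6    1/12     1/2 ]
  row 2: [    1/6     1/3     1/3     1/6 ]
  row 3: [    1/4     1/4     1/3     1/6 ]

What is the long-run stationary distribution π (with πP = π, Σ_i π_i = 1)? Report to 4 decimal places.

π = [0.2116, 0.2662, 0.2491, 0.2730]

Balance equations π_j = Σ_i π_i·P[i][j]:
  π_0 = 1/6·π_0 + 1/4·π_1 + 1/6·π_2 + 1/4·π_3
  π_1 = 1/3·π_0 + 1/6·π_1 + 1/3·π_2 + 1/4·π_3
  π_2 = 1/4·π_0 + 1/12·π_1 + 1/3·π_2 + 1/3·π_3
  normalize: π_0 + π_1 + π_2 + π_3 = 1
Solving the linear system gives exactly π = [62/293, 78/293, 73/293, 80/293].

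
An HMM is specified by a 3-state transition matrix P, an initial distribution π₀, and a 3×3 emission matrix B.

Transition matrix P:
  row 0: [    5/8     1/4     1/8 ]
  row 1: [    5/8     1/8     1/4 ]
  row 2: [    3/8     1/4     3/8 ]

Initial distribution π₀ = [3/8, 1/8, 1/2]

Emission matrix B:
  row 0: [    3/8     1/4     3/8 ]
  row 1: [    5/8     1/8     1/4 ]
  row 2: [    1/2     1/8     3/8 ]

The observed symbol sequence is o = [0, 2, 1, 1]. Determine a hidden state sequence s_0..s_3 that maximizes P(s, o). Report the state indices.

t=0: δ = [1.406e-01, 7.812e-02, 2.500e-01]  (obs o_0=0)
t=1: δ = [3.516e-02, 1.562e-02, 3.516e-02]  ψ = [2, 2, 2]  (obs o_1=2)
t=2: δ = [5.493e-03, 1.099e-03, 1.648e-03]  ψ = [0, 0, 2]  (obs o_2=1)
t=3: δ = [8.583e-04, 1.717e-04, 8.583e-05]  ψ = [0, 0, 0]  (obs o_3=1)
backtrack: best end state = 0; path = [2, 0, 0, 0]

path = [2, 0, 0, 0]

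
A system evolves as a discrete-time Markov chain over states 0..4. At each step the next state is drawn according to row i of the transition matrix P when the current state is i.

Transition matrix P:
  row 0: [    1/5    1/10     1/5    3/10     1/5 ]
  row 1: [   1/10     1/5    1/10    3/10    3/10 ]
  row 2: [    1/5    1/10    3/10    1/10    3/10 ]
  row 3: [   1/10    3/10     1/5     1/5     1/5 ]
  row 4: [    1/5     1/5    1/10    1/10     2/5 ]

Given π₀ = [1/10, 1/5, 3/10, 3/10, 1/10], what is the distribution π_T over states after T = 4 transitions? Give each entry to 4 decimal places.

π = [0.1627, 0.1855, 0.1690, 0.1884, 0.2944]

t=0: π = [0.1000, 0.2000, 0.3000, 0.3000, 0.1000]
t=1: π = [0.1500, 0.1900, 0.2000, 0.1900, 0.2700]
t=2: π = [0.1620, 0.1840, 0.1740, 0.1870, 0.2930]
t=3: π = [0.1629, 0.1851, 0.1697, 0.1879, 0.2944]
t=4: π = [0.1627, 0.1855, 0.1690, 0.1884, 0.2944]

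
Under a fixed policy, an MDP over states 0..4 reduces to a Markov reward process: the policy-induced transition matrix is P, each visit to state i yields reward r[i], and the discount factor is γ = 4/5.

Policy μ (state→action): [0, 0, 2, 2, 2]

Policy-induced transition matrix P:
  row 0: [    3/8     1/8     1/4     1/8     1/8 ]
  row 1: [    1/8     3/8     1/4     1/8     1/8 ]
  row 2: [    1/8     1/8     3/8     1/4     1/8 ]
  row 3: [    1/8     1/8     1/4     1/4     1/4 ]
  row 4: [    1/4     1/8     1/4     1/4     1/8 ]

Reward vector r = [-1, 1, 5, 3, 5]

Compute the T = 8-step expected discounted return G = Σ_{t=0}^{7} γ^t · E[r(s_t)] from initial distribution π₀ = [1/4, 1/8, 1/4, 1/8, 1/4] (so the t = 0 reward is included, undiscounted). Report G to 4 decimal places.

t=0: π = [0.2500, 0.1250, 0.2500, 0.1250, 0.2500], E[r] = 2.7500, γ^t·E[r] = 2.750000, running G = 2.750000
t=1: π = [0.2188, 0.1563, 0.2813, 0.2031, 0.1406], E[r] = 2.6563, γ^t·E[r] = 2.125000, running G = 4.875000
t=2: π = [0.1973, 0.1641, 0.2852, 0.2031, 0.1504], E[r] = 2.7539, γ^t·E[r] = 1.762500, running G = 6.637500
t=3: π = [0.1931, 0.1660, 0.2856, 0.2048, 0.1504], E[r] = 2.7676, γ^t·E[r] = 1.417000, running G = 8.054500
t=4: π = [0.1921, 0.1665, 0.2857, 0.2051, 0.1506], E[r] = 2.7713, γ^t·E[r] = 1.135125, running G = 9.189625
t=5: π = [0.1918, 0.1666, 0.2857, 0.2052, 0.1506], E[r] = 2.7721, γ^t·E[r] = 0.908353, running G = 10.097978
t=6: π = [0.1918, 0.1667, 0.2857, 0.2052, 0.1506], E[r] = 2.7722, γ^t·E[r] = 0.726728, running G = 10.824705
t=7: π = [0.1918, 0.1667, 0.2857, 0.2052, 0.1506], E[r] = 2.7723, γ^t·E[r] = 0.581390, running G = 11.406095

G = 11.4061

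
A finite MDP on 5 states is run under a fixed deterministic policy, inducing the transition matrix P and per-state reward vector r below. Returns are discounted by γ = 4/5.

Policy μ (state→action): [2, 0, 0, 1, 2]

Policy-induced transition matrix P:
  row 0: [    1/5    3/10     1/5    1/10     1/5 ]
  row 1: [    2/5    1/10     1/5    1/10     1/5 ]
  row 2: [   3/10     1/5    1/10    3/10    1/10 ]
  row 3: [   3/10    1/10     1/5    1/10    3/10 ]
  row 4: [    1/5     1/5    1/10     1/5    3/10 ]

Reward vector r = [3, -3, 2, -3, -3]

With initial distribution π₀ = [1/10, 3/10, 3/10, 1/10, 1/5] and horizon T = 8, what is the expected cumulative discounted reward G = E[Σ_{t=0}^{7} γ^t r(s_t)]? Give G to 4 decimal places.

G = -2.6094

t=0: π = [0.1000, 0.3000, 0.3000, 0.1000, 0.2000], E[r] = -0.9000, γ^t·E[r] = -0.900000, running G = -0.900000
t=1: π = [0.3000, 0.1700, 0.1500, 0.1800, 0.2000], E[r] = -0.4500, γ^t·E[r] = -0.360000, running G = -1.260000
t=2: π = [0.2670, 0.1950, 0.1650, 0.1500, 0.2230], E[r] = -0.5730, γ^t·E[r] = -0.366720, running G = -1.626720
t=3: π = [0.2705, 0.1922, 0.1612, 0.1553, 0.2208], E[r] = -0.5710, γ^t·E[r] = -0.292352, running G = -1.919072
t=4: π = [0.2701, 0.1923, 0.1618, 0.1543, 0.2215], E[r] = -0.5705, γ^t·E[r] = -0.233660, running G = -2.152732
t=5: π = [0.2701, 0.1923, 0.1617, 0.1545, 0.2214], E[r] = -0.5712, γ^t·E[r] = -0.187175, running G = -2.339907
t=6: π = [0.2701, 0.1923, 0.1617, 0.1545, 0.2214], E[r] = -0.5710, γ^t·E[r] = -0.149687, running G = -2.489595
t=7: π = [0.2701, 0.1923, 0.1617, 0.1545, 0.2214], E[r] = -0.5711, γ^t·E[r] = -0.119763, running G = -2.609357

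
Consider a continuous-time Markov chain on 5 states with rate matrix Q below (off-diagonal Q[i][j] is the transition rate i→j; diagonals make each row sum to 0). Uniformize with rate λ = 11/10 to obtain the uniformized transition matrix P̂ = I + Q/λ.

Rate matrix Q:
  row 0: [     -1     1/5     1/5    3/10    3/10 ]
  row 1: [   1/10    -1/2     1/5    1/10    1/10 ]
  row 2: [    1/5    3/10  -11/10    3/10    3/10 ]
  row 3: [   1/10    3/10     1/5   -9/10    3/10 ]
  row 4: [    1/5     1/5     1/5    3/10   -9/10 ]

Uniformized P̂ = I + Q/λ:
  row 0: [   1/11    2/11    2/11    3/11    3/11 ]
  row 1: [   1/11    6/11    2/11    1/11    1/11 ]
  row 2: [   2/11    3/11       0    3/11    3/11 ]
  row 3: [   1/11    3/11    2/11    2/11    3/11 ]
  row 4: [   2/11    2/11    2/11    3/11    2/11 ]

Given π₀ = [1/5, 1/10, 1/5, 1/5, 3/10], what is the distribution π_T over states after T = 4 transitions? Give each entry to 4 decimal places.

t=0: π = [0.2000, 0.1000, 0.2000, 0.2000, 0.3000]
t=1: π = [0.1364, 0.2545, 0.1455, 0.2364, 0.2273]
t=2: π = [0.1248, 0.3091, 0.1554, 0.2050, 0.2058]
t=3: π = [0.1237, 0.3270, 0.1536, 0.1979, 0.1978]
t=4: π = [0.1229, 0.3327, 0.1539, 0.1953, 0.1953]

π = [0.1229, 0.3327, 0.1539, 0.1953, 0.1953]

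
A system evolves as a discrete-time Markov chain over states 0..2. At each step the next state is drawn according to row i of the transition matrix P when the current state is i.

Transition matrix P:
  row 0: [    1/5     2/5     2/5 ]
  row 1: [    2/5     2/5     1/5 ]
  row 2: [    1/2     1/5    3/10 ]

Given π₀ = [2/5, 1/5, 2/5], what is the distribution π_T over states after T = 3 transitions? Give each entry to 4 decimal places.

π = [0.3584, 0.3392, 0.3024]

t=0: π = [0.4000, 0.2000, 0.4000]
t=1: π = [0.3600, 0.3200, 0.3200]
t=2: π = [0.3600, 0.3360, 0.3040]
t=3: π = [0.3584, 0.3392, 0.3024]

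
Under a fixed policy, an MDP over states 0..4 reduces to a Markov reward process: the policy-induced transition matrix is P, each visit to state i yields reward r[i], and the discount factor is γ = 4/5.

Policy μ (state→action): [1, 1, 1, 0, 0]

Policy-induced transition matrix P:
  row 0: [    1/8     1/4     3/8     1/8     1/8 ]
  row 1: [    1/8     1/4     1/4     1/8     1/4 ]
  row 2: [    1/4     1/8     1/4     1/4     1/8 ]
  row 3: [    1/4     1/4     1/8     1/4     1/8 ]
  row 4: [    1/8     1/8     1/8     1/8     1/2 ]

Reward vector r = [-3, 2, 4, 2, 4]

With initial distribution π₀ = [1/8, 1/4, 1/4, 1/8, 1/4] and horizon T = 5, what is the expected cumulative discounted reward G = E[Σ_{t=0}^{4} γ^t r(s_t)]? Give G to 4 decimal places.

G = 7.2385

t=0: π = [0.1250, 0.2500, 0.2500, 0.1250, 0.2500], E[r] = 2.3750, γ^t·E[r] = 2.375000, running G = 2.375000
t=1: π = [0.1719, 0.1875, 0.2188, 0.1719, 0.2500], E[r] = 2.0781, γ^t·E[r] = 1.662500, running G = 4.037500
t=2: π = [0.1738, 0.1914, 0.2188, 0.1738, 0.2422], E[r] = 2.0527, γ^t·E[r] = 1.313750, running G = 5.351250
t=3: π = [0.1741, 0.1924, 0.2197, 0.1741, 0.2397], E[r] = 2.0486, γ^t·E[r] = 1.048875, running G = 6.400125
t=4: π = [0.1742, 0.1926, 0.2200, 0.1742, 0.2390], E[r] = 2.0468, γ^t·E[r] = 0.838388, running G = 7.238513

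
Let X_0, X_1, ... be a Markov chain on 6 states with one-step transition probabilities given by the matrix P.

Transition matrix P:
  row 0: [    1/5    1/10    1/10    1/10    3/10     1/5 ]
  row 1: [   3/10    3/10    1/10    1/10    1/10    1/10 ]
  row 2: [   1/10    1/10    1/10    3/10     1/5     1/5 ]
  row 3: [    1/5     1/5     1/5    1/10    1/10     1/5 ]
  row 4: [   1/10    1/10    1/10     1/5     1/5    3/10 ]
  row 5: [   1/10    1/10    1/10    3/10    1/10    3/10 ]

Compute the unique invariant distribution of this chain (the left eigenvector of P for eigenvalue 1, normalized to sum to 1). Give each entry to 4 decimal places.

Balance equations π_j = Σ_i π_i·P[i][j]:
  π_0 = 1/5·π_0 + 3/10·π_1 + 1/10·π_2 + 1/5·π_3 + 1/10·π_4 + 1/10·π_5
  π_1 = 1/10·π_0 + 3/10·π_1 + 1/10·π_2 + 1/5·π_3 + 1/10·π_4 + 1/10·π_5
  π_2 = 1/10·π_0 + 1/10·π_1 + 1/10·π_2 + 1/5·π_3 + 1/10·π_4 + 1/10·π_5
  π_3 = 1/10·π_0 + 1/10·π_1 + 3/10·π_2 + 1/10·π_3 + 1/5·π_4 + 3/10·π_5
  π_4 = 3/10·π_0 + 1/10·π_1 + 1/5·π_2 + 1/10·π_3 + 1/5·π_4 + 1/10·π_5
  normalize: π_0 + π_1 + π_2 + π_3 + π_4 + π_5 = 1
Solving the linear system gives exactly π = [3350/20363, 3015/20363, 2412/20363, 3757/20363, 3275/20363, 4554/20363].

π = [0.1645, 0.1481, 0.1185, 0.1845, 0.1608, 0.2236]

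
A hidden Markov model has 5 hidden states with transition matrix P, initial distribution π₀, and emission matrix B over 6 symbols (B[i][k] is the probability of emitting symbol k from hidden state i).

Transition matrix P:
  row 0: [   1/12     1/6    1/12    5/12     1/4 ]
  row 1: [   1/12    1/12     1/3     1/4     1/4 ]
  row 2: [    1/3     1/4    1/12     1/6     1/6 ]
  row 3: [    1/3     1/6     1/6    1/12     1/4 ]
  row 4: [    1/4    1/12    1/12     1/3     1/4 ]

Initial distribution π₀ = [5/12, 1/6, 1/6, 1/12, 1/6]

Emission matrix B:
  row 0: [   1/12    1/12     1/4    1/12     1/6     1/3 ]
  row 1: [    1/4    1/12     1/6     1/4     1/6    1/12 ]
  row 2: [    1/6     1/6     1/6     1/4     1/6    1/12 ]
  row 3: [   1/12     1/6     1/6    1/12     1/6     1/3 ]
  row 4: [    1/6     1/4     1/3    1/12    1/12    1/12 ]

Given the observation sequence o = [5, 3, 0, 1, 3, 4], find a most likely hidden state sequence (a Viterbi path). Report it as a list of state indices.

path = [0, 3, 1, 2, 1, 2]

t=0: δ = [1.389e-01, 1.389e-02, 1.389e-02, 2.778e-02, 1.389e-02]  (obs o_0=5)
t=1: δ = [9.645e-04, 5.787e-03, 2.894e-03, 4.823e-03, 2.894e-03]  ψ = [0, 0, 0, 0, 0]  (obs o_1=3)
t=2: δ = [1.340e-04, 2.009e-04, 3.215e-04, 1.206e-04, 2.411e-04]  ψ = [3, 3, 1, 1, 1]  (obs o_2=0)
t=3: δ = [8.931e-06, 6.698e-06, 1.116e-05, 1.340e-05, 1.507e-05]  ψ = [2, 2, 1, 4, 4]  (obs o_3=1)
t=4: δ = [3.721e-07, 6.977e-07, 5.582e-07, 4.186e-07, 3.140e-07]  ψ = [3, 2, 1, 4, 4]  (obs o_4=3)
t=5: δ = [3.101e-08, 2.326e-08, 3.876e-08, 2.907e-08, 1.454e-08]  ψ = [2, 2, 1, 1, 1]  (obs o_5=4)
backtrack: best end state = 2; path = [0, 3, 1, 2, 1, 2]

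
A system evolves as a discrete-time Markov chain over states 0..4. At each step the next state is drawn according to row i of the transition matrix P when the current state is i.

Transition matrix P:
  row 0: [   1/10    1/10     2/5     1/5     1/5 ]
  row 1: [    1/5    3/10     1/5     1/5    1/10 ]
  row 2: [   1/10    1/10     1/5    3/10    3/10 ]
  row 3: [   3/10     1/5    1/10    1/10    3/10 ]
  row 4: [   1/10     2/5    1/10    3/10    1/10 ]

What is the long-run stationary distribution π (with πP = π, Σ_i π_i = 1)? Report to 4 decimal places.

π = [0.1661, 0.2266, 0.1917, 0.2173, 0.1984]

Balance equations π_j = Σ_i π_i·P[i][j]:
  π_0 = 1/10·π_0 + 1/5·π_1 + 1/10·π_2 + 3/10·π_3 + 1/10·π_4
  π_1 = 1/10·π_0 + 3/10·π_1 + 1/10·π_2 + 1/5·π_3 + 2/5·π_4
  π_2 = 2/5·π_0 + 1/5·π_1 + 1/5·π_2 + 1/10·π_3 + 1/10·π_4
  π_3 = 1/5·π_0 + 1/5·π_1 + 3/10·π_2 + 1/10·π_3 + 3/10·π_4
  normalize: π_0 + π_1 + π_2 + π_3 + π_4 = 1
Solving the linear system gives exactly π = [349/2101, 476/2101, 1208/6303, 83/382, 2501/12606].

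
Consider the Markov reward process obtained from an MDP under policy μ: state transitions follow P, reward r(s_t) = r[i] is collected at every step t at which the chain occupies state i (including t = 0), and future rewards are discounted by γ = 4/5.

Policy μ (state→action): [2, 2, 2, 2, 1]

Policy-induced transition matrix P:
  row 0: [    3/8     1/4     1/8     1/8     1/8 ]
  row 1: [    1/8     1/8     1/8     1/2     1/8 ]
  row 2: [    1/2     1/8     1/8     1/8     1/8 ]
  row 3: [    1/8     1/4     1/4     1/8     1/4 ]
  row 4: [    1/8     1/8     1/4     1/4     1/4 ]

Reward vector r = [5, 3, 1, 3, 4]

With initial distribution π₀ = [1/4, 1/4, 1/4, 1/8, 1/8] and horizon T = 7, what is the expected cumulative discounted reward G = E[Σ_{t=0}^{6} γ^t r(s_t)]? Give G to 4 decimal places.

t=0: π = [0.2500, 0.2500, 0.2500, 0.1250, 0.1250], E[r] = 3.1250, γ^t·E[r] = 3.125000, running G = 3.125000
t=1: π = [0.2813, 0.1719, 0.1563, 0.2344, 0.1563], E[r] = 3.4063, γ^t·E[r] = 2.725000, running G = 5.850000
t=2: π = [0.2539, 0.1895, 0.1738, 0.2090, 0.1738], E[r] = 3.3340, γ^t·E[r] = 2.133750, running G = 7.983750
t=3: π = [0.2537, 0.1829, 0.1729, 0.2178, 0.1729], E[r] = 3.3345, γ^t·E[r] = 1.707250, running G = 9.691000
t=4: π = [0.2532, 0.1839, 0.1738, 0.2152, 0.1738], E[r] = 3.3326, γ^t·E[r] = 1.365050, running G = 11.056050
t=5: π = [0.2535, 0.1836, 0.1736, 0.2157, 0.1736], E[r] = 3.3334, γ^t·E[r] = 1.092276, running G = 12.148326
t=6: π = [0.2535, 0.1836, 0.1737, 0.2155, 0.1737], E[r] = 3.3333, γ^t·E[r] = 0.873805, running G = 13.022131

G = 13.0221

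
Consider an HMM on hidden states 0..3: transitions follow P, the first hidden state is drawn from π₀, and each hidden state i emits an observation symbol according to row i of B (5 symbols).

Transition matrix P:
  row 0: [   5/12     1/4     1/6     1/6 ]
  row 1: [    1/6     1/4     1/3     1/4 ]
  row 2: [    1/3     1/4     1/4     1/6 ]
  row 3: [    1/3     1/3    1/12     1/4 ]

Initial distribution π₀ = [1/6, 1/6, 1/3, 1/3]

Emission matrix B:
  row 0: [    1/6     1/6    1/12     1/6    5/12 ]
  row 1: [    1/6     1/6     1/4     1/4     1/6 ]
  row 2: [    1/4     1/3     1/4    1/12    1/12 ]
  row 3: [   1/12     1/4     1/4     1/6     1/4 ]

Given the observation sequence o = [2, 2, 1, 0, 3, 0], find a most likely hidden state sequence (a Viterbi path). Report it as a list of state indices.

path = [3, 1, 2, 2, 1, 2]

t=0: δ = [1.389e-02, 4.167e-02, 8.333e-02, 8.333e-02]  (obs o_0=2)
t=1: δ = [2.315e-03, 6.944e-03, 5.208e-03, 5.208e-03]  ψ = [2, 3, 2, 3]  (obs o_1=2)
t=2: δ = [2.894e-04, 2.894e-04, 7.716e-04, 4.340e-04]  ψ = [2, 1, 1, 1]  (obs o_2=1)
t=3: δ = [4.287e-05, 3.215e-05, 4.823e-05, 1.072e-05]  ψ = [2, 2, 2, 2]  (obs o_3=0)
t=4: δ = [2.977e-06, 3.014e-06, 1.005e-06, 1.340e-06]  ψ = [0, 2, 2, 1]  (obs o_4=3)
t=5: δ = [2.067e-07, 1.256e-07, 2.512e-07, 6.279e-08]  ψ = [0, 1, 1, 1]  (obs o_5=0)
backtrack: best end state = 2; path = [3, 1, 2, 2, 1, 2]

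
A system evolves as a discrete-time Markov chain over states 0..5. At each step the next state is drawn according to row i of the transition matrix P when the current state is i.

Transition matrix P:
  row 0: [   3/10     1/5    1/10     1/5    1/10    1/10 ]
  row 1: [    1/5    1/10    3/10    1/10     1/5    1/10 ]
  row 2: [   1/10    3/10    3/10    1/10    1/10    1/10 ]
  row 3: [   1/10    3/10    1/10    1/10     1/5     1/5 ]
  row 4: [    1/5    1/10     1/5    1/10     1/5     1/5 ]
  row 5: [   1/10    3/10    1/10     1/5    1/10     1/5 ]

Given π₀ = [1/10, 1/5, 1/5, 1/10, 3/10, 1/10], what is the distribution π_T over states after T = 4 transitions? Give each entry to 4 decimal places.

t=0: π = [0.1000, 0.2000, 0.2000, 0.1000, 0.3000, 0.1000]
t=1: π = [0.1700, 0.1900, 0.2100, 0.1200, 0.1600, 0.1500]
t=2: π = [0.1690, 0.2130, 0.1960, 0.1320, 0.1470, 0.1430]
t=3: π = [0.1698, 0.2111, 0.1965, 0.1312, 0.1492, 0.1422]
t=4: π = [0.1700, 0.2110, 0.1964, 0.1312, 0.1492, 0.1423]

π = [0.1700, 0.2110, 0.1964, 0.1312, 0.1492, 0.1423]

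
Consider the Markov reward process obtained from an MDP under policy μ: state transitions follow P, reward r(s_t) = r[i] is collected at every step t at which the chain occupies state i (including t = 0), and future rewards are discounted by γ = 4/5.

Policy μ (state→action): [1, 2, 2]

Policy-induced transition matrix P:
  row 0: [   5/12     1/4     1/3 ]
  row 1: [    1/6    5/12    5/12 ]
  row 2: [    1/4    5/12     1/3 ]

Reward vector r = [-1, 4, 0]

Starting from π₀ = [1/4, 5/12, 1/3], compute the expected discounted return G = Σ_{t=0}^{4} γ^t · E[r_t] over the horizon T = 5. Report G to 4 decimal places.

t=0: π = [0.2500, 0.4167, 0.3333], E[r] = 1.4167, γ^t·E[r] = 1.416667, running G = 1.416667
t=1: π = [0.2569, 0.3750, 0.3681], E[r] = 1.2431, γ^t·E[r] = 0.994444, running G = 2.411111
t=2: π = [0.2616, 0.3738, 0.3646], E[r] = 1.2338, γ^t·E[r] = 0.789630, running G = 3.200741
t=3: π = [0.2624, 0.3731, 0.3645], E[r] = 1.2298, γ^t·E[r] = 0.629679, running G = 3.830420
t=4: π = [0.2627, 0.3729, 0.3644], E[r] = 1.2291, γ^t·E[r] = 0.503421, running G = 4.333840

G = 4.3338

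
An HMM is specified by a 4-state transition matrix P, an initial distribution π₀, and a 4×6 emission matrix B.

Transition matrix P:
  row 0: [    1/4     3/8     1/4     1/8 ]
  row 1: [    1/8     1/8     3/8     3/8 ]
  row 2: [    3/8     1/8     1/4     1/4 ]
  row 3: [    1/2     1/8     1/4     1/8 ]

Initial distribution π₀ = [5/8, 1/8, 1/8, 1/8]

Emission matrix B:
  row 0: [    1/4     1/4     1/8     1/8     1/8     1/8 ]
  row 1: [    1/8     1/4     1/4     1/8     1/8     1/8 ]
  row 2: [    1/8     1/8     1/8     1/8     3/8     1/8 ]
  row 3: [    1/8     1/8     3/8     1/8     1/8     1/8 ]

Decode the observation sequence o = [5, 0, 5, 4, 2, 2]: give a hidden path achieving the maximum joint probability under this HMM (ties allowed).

t=0: δ = [7.812e-02, 1.562e-02, 1.562e-02, 1.562e-02]  (obs o_0=5)
t=1: δ = [4.883e-03, 3.662e-03, 2.441e-03, 1.221e-03]  ψ = [0, 0, 0, 0]  (obs o_1=0)
t=2: δ = [1.526e-04, 2.289e-04, 1.717e-04, 1.717e-04]  ψ = [0, 0, 1, 1]  (obs o_2=5)
t=3: δ = [1.073e-05, 7.153e-06, 3.219e-05, 1.073e-05]  ψ = [3, 0, 1, 1]  (obs o_3=4)
t=4: δ = [1.509e-06, 1.006e-06, 1.006e-06, 3.017e-06]  ψ = [2, 0, 2, 2]  (obs o_4=2)
t=5: δ = [1.886e-07, 1.414e-07, 9.430e-08, 1.414e-07]  ψ = [3, 0, 3, 1]  (obs o_5=2)
backtrack: best end state = 0; path = [0, 0, 1, 2, 3, 0]

path = [0, 0, 1, 2, 3, 0]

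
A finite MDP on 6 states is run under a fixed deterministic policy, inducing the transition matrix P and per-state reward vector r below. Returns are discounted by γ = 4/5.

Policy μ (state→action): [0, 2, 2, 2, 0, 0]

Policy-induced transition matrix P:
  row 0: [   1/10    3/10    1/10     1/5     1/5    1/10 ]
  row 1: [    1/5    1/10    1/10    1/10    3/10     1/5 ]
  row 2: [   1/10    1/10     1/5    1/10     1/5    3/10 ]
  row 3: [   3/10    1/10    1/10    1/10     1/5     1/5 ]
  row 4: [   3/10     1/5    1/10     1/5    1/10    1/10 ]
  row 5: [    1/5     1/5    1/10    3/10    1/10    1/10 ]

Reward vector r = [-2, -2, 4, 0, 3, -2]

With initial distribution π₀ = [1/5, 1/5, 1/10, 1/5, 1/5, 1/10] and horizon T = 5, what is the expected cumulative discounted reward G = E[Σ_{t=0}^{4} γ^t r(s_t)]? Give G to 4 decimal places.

G = -0.1765

t=0: π = [0.2000, 0.2000, 0.1000, 0.2000, 0.2000, 0.1000], E[r] = 0.0000, γ^t·E[r] = 0.000000, running G = 0.000000
t=1: π = [0.2100, 0.1700, 0.1100, 0.1600, 0.1900, 0.1600], E[r] = -0.0700, γ^t·E[r] = -0.056000, running G = -0.056000
t=2: π = [0.2030, 0.1770, 0.1110, 0.1720, 0.1820, 0.1550], E[r] = -0.0800, γ^t·E[r] = -0.051200, running G = -0.107200
t=3: π = [0.2040, 0.1743, 0.1111, 0.1695, 0.1840, 0.1571], E[r] = -0.0744, γ^t·E[r] = -0.038093, running G = -0.145293
t=4: π = [0.2038, 0.1749, 0.1111, 0.1702, 0.1833, 0.1566], E[r] = -0.0763, γ^t·E[r] = -0.031252, running G = -0.176545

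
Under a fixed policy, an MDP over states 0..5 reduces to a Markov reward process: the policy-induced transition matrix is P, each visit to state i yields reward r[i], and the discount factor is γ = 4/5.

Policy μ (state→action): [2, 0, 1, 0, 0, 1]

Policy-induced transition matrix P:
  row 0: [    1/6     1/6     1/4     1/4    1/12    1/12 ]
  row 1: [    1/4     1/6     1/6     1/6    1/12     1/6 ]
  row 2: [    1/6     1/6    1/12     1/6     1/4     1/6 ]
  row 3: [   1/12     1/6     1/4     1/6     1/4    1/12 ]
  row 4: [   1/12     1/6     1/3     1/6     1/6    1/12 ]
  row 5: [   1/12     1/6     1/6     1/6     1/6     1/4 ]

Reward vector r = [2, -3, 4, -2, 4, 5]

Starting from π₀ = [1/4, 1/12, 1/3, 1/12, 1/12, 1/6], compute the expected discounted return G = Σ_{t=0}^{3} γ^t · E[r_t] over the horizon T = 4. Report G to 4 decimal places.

t=0: π = [0.2500, 0.0833, 0.3333, 0.0833, 0.0833, 0.1667], E[r] = 2.5833, γ^t·E[r] = 2.583333, running G = 2.583333
t=1: π = [0.1458, 0.1667, 0.1806, 0.1875, 0.1736, 0.1458], E[r] = 1.5625, γ^t·E[r] = 1.250000, running G = 3.833333
t=2: π = [0.1383, 0.1667, 0.2083, 0.1788, 0.1713, 0.1366], E[r] = 1.6204, γ^t·E[r] = 1.037037, running G = 4.870370
t=3: π = [0.1400, 0.1667, 0.2043, 0.1782, 0.1735, 0.1373], E[r] = 1.6215, γ^t·E[r] = 0.830222, running G = 5.700593

G = 5.7006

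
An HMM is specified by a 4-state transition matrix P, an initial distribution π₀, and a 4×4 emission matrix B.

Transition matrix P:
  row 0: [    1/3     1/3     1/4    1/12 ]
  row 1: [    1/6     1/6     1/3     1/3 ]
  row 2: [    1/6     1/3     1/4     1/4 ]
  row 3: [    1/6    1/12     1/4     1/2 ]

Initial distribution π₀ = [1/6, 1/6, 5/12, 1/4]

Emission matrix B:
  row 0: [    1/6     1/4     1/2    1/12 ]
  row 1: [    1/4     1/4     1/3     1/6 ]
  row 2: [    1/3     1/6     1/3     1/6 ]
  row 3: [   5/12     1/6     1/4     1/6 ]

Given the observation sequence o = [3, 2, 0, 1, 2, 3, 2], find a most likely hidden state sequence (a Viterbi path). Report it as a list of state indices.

t=0: δ = [1.389e-02, 2.778e-02, 6.944e-02, 4.167e-02]  (obs o_0=3)
t=1: δ = [5.787e-03, 7.716e-03, 5.787e-03, 5.208e-03]  ψ = [2, 2, 2, 3]  (obs o_1=2)
t=2: δ = [3.215e-04, 4.823e-04, 8.573e-04, 1.085e-03]  ψ = [0, 0, 1, 3]  (obs o_2=0)
t=3: δ = [4.521e-05, 7.144e-05, 4.521e-05, 9.042e-05]  ψ = [3, 2, 3, 3]  (obs o_3=1)
t=4: δ = [7.535e-06, 5.023e-06, 7.938e-06, 1.130e-05]  ψ = [0, 0, 1, 3]  (obs o_4=2)
t=5: δ = [2.093e-07, 4.410e-07, 4.710e-07, 9.419e-07]  ψ = [0, 2, 3, 3]  (obs o_5=3)
t=6: δ = [7.849e-08, 5.233e-08, 7.849e-08, 1.177e-07]  ψ = [3, 2, 3, 3]  (obs o_6=2)
backtrack: best end state = 3; path = [3, 3, 3, 3, 3, 3, 3]

path = [3, 3, 3, 3, 3, 3, 3]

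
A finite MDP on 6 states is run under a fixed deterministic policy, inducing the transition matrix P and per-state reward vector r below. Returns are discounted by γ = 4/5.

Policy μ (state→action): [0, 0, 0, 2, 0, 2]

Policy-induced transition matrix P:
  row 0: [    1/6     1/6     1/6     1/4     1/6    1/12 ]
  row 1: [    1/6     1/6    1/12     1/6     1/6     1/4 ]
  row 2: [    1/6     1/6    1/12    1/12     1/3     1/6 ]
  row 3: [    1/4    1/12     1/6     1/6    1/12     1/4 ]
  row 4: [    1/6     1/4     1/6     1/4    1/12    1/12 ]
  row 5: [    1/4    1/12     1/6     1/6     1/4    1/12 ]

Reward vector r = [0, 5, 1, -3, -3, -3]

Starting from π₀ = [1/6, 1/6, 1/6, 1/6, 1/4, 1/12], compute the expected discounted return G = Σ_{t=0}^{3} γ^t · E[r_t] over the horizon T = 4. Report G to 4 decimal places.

G = -1.6629

t=0: π = [0.1667, 0.1667, 0.1667, 0.1667, 0.2500, 0.0833], E[r] = -0.5000, γ^t·E[r] = -0.500000, running G = -0.500000
t=1: π = [0.1875, 0.1667, 0.1389, 0.1875, 0.1667, 0.1528], E[r] = -0.5486, γ^t·E[r] = -0.438889, running G = -0.938889
t=2: π = [0.1950, 0.1522, 0.1412, 0.1846, 0.1730, 0.1539], E[r] = -0.6325, γ^t·E[r] = -0.404815, running G = -1.343704
t=3: π = [0.1949, 0.1529, 0.1422, 0.1856, 0.1732, 0.1512], E[r] = -0.6235, γ^t·E[r] = -0.319235, running G = -1.662938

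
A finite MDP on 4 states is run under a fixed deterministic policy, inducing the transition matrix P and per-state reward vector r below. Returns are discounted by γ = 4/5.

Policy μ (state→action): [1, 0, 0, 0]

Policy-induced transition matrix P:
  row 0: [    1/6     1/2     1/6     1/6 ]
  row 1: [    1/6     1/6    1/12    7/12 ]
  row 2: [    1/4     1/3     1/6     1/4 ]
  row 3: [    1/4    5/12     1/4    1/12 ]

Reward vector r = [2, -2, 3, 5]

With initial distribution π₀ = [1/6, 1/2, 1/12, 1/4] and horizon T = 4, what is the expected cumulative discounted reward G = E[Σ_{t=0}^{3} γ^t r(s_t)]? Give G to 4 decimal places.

G = 4.3779

t=0: π = [0.1667, 0.5000, 0.0833, 0.2500], E[r] = 0.8333, γ^t·E[r] = 0.833333, running G = 0.833333
t=1: π = [0.1944, 0.2986, 0.1458, 0.3611], E[r] = 2.0347, γ^t·E[r] = 1.627778, running G = 2.461111
t=2: π = [0.2089, 0.3461, 0.1719, 0.2731], E[r] = 1.6071, γ^t·E[r] = 1.028519, running G = 3.489630
t=3: π = [0.2038, 0.3332, 0.1606, 0.3024], E[r] = 1.7349, γ^t·E[r] = 0.888272, running G = 4.377901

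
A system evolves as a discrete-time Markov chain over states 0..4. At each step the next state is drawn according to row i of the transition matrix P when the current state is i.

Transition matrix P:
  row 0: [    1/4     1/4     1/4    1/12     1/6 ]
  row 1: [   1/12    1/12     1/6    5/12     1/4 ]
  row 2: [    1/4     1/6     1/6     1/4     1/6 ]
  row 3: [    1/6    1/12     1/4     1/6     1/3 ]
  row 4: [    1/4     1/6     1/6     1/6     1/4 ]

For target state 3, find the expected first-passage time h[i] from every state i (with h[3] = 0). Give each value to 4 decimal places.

h = [5.1195, 3.6856, 4.4422, 0.0000, 4.8460]

First-step conditioning: h[3] = 0; for i ≠ 3, h[i] = 1 + Σ_k P[i][k]·h[k].
  h[0] = 1 + 1/4·h[0] + 1/4·h[1] + 1/4·h[2] + 1/6·h[4]
  h[1] = 1 + 1/12·h[0] + 1/12·h[1] + 1/6·h[2] + 1/4·h[4]
  h[2] = 1 + 1/4·h[0] + 1/6·h[1] + 1/6·h[2] + 1/6·h[4]
  h[4] = 1 + 1/4·h[0] + 1/6·h[1] + 1/6·h[2] + 1/4·h[4]
Solving the 4×4 linear system over states ≠ 3 gives exactly h = [8012/1565, 5768/1565, 6952/1565, 0, 7584/1565] (h[3] = 0 is the target).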